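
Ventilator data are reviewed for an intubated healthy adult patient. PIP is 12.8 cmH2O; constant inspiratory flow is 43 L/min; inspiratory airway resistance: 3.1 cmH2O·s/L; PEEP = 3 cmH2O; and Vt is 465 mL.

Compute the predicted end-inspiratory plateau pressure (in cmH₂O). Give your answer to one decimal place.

10.6

Flow: 43 L/min ÷ 60 = 0.7167 L/s.
Pplat = PIP − Raw × flow = 12.8 − 3.1 × 0.7167 = 12.8 − 2.222 = 10.578 cmH2O.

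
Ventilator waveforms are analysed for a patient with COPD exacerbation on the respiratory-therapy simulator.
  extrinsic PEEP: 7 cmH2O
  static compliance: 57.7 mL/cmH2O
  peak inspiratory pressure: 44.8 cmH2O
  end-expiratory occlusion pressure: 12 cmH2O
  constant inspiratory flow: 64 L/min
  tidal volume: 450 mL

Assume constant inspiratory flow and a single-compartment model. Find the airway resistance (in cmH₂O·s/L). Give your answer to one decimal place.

Flow: 64 L/min ÷ 60 = 1.0667 L/s.
Total PEEP = 12 cmH2O (set 7 + intrinsic 5); this is the baseline alveolar pressure.
Equation of motion (constant flow): PIP = Vt/C + R·V̇ + PEEP.
R·V̇ = PIP − Vt/C − PEEP = 44.8 − 450/57.7 − 12 = 44.8 − 7.799 − 12 = 25.001 cmH2O.
R = 25.001 / 1.0667 = 23.438 cmH2O·s/L.

23.4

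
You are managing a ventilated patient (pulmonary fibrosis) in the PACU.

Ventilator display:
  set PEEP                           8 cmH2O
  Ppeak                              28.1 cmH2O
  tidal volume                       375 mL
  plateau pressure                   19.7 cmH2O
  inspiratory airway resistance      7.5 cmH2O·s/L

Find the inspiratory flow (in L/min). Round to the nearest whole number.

flow = (PIP − Pplat) / Raw = (28.1 − 19.7) / 7.5 = 1.12 L/s × 60 = 67.2 L/min.

67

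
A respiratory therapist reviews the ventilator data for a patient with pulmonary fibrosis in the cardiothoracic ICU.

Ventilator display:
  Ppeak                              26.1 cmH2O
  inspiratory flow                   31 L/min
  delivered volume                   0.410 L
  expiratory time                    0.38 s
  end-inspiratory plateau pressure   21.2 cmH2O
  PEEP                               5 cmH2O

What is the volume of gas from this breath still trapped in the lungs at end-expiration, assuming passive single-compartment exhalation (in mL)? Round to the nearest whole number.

Flow: 31 L/min ÷ 60 = 0.5167 L/s.
R = (PIP − Pplat)/V̇ = (26.1 − 21.2) / 0.5167 = 4.9/0.5167 = 9.483 cmH2O·s/L.
C = Vt/(Pplat − PEEP) = 410.0 / (21.2 − 5) = 410.0/16.2 = 25.309 mL/cmH2O.
τ = R × C = 9.483 × 0.02531 L/cmH2O = 0.24 s.
Fraction remaining = e^(−Te/τ) = e^(−0.38/0.24) = 0.2053.
Trapped volume = 410.0 × 0.2053 = 84.173 mL.

84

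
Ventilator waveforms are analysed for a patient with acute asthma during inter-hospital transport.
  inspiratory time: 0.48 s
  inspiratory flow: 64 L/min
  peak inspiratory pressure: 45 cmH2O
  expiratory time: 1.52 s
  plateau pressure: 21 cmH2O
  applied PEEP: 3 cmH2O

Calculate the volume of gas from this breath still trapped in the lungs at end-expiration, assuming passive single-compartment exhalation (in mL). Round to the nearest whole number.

48

Flow: 64 L/min ÷ 60 = 1.0667 L/s.
Vt = flow × Ti = 1.0667 L/s × 0.48 s × 1000 mL/L = 512.02 mL.
R = (PIP − Pplat)/V̇ = (45 − 21) / 1.0667 = 24.0/1.0667 = 22.499 cmH2O·s/L.
C = Vt/(Pplat − PEEP) = 512.02 / (21 − 3) = 512.02/18.0 = 28.446 mL/cmH2O.
τ = R × C = 22.499 × 0.02845 L/cmH2O = 0.6401 s.
Fraction remaining = e^(−Te/τ) = e^(−1.52/0.6401) = 0.09305.
Trapped volume = 512.02 × 0.09305 = 47.643 mL.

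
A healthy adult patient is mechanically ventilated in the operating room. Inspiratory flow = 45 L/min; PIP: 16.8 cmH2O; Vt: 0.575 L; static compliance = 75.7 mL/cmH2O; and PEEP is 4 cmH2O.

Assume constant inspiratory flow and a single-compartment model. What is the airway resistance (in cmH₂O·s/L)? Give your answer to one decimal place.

Flow: 45 L/min ÷ 60 = 0.75 L/s.
Equation of motion (constant flow): PIP = Vt/C + R·V̇ + PEEP.
R·V̇ = PIP − Vt/C − PEEP = 16.8 − 575/75.7 − 4 = 16.8 − 7.596 − 4 = 5.204 cmH2O.
R = 5.204 / 0.75 = 6.939 cmH2O·s/L.

6.9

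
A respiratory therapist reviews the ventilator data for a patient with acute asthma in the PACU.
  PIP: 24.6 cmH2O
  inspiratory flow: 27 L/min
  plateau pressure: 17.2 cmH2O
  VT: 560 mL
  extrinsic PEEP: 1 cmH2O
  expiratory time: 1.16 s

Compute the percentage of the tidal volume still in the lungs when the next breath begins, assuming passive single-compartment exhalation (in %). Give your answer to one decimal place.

13.0

Flow: 27 L/min ÷ 60 = 0.45 L/s.
R = (PIP − Pplat)/V̇ = (24.6 − 17.2) / 0.45 = 7.4/0.45 = 16.444 cmH2O·s/L.
C = Vt/(Pplat − PEEP) = 560.0 / (17.2 − 1) = 560.0/16.2 = 34.568 mL/cmH2O.
τ = R × C = 16.444 × 0.03457 L/cmH2O = 0.5685 s.
Fraction remaining at end-expiration = e^(−Te/τ) = e^(−1.16/0.5685) = 0.13 → 13.0%.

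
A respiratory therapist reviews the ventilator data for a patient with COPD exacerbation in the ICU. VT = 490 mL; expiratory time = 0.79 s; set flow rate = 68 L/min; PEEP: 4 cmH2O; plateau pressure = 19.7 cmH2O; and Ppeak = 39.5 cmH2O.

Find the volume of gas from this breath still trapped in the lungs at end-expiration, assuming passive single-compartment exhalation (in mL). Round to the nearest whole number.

115

Flow: 68 L/min ÷ 60 = 1.1333 L/s.
R = (PIP − Pplat)/V̇ = (39.5 − 19.7) / 1.1333 = 19.8/1.1333 = 17.471 cmH2O·s/L.
C = Vt/(Pplat − PEEP) = 490.0 / (19.7 − 4) = 490.0/15.7 = 31.21 mL/cmH2O.
τ = R × C = 17.471 × 0.03121 L/cmH2O = 0.5453 s.
Fraction remaining = e^(−Te/τ) = e^(−0.79/0.5453) = 0.2349.
Trapped volume = 490.0 × 0.2349 = 115.1 mL.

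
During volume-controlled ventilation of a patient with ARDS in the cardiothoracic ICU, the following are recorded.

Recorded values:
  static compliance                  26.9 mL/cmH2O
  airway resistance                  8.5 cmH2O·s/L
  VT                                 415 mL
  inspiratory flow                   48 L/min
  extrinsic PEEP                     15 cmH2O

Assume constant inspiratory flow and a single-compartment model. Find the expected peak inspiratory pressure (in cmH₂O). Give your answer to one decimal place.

37.2

Flow: 48 L/min ÷ 60 = 0.8 L/s.
Equation of motion (constant flow): PIP = Vt/C + R·V̇ + PEEP.
PIP = 415/26.9 + 8.5×0.8 + 15 = 15.428 + 6.8 + 15 = 37.228 cmH2O.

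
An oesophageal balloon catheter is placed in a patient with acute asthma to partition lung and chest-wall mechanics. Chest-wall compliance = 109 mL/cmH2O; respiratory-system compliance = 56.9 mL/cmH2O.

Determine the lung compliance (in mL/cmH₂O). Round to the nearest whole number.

1/CL = 1/Crs − 1/Ccw.
1/CL = 1/56.9 − 1/109 = 0.0084.
CL = 119.05 mL/cmH2O.

119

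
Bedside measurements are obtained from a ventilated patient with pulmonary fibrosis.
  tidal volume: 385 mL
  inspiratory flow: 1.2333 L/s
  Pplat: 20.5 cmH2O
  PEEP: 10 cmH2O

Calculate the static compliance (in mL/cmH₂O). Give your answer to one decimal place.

Cstat = Vt / (Pplat − PEEP) = 385 / (20.5 − 10) = 385 / 10.5 = 36.667 mL/cmH2O.

36.7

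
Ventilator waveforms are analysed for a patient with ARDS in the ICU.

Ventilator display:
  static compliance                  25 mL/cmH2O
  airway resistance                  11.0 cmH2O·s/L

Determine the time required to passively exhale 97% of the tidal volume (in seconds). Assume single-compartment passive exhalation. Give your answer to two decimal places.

τ = R × C = 11.0 × 25 mL/cmH2O = 11.0 × 0.025 L/cmH2O = 0.275 s.
Exhaled fraction f = 1 − e^(−t/τ) → t = −τ·ln(1 − f) = −0.275·ln(0.03) = 0.9643 s.

0.96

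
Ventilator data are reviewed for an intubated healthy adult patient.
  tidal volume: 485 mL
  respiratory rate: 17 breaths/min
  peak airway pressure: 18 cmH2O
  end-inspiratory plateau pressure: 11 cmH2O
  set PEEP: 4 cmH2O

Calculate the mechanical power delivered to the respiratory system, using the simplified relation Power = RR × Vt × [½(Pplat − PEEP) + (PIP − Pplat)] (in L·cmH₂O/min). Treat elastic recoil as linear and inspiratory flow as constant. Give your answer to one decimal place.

86.6

Per-breath work = Vt × [½(Pplat−PEEP) + (PIP−Pplat)] = 0.485 × [0.5×7.0 + 7.0] = 0.485 × 10.5 = 5.093 L·cmH2O.
Power = 17 × 5.093 = 86.581 L·cmH2O/min.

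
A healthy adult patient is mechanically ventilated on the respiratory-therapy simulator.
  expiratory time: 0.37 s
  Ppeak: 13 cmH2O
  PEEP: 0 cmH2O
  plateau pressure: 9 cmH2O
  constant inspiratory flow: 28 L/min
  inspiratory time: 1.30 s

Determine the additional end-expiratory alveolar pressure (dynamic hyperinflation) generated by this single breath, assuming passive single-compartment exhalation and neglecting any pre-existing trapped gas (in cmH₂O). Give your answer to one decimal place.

Flow: 28 L/min ÷ 60 = 0.4667 L/s.
Vt = flow × Ti = 0.4667 L/s × 1.30 s × 1000 mL/L = 606.71 mL.
R = (PIP − Pplat)/V̇ = (13 − 9) / 0.4667 = 4.0/0.4667 = 8.571 cmH2O·s/L.
C = Vt/(Pplat − PEEP) = 606.71 / (9 − 0) = 606.71/9.0 = 67.412 mL/cmH2O.
τ = R × C = 8.571 × 0.06741 L/cmH2O = 0.5778 s.
Fraction remaining = e^(−Te/τ) = e^(−0.37/0.5778) = 0.5271; trapped volume = 606.71 × 0.5271 = 319.8 mL.
Additional alveolar pressure from trapping ≈ V_trapped / C = 319.8 / 67.412 = 4.744 cmH2O.

4.7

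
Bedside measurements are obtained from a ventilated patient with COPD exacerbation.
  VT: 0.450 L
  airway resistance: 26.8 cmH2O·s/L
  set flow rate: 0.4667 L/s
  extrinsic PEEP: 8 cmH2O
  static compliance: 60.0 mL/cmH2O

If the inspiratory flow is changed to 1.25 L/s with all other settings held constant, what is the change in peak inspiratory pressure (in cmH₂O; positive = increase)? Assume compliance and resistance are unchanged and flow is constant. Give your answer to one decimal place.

PIP = Vt/C + R·V̇ + PEEP (constant-flow equation of motion).
Only the resistive term changes: ΔPIP = R × ΔV̇ = 26.8 × (1.25 − 0.4667) = 26.8 × 0.7833 = 20.992 cmH2O.

21.0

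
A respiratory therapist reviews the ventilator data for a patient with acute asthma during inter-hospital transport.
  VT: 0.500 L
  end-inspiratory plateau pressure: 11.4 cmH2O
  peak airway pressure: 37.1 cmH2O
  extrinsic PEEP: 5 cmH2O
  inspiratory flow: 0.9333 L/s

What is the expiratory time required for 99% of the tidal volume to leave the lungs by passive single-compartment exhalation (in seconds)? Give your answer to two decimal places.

9.91

R = (PIP − Pplat)/V̇ = (37.1 − 11.4) / 0.9333 = 25.7/0.9333 = 27.537 cmH2O·s/L.
C = Vt/(Pplat − PEEP) = 500.0 / (11.4 − 5) = 500.0/6.4 = 78.125 mL/cmH2O.
τ = R × C = 27.537 × 0.07813 L/cmH2O = 2.151 s.
t = −τ·ln(1 − 0.99) = −2.151·ln(0.01) = 9.906 s.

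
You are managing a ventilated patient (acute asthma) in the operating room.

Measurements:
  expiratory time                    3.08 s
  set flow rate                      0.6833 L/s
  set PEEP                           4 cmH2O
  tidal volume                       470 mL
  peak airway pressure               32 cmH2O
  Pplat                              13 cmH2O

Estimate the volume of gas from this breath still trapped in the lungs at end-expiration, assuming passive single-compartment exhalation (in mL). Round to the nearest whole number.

R = (PIP − Pplat)/V̇ = (32 − 13) / 0.6833 = 19.0/0.6833 = 27.806 cmH2O·s/L.
C = Vt/(Pplat − PEEP) = 470.0 / (13 − 4) = 470.0/9.0 = 52.222 mL/cmH2O.
τ = R × C = 27.806 × 0.05222 L/cmH2O = 1.452 s.
Fraction remaining = e^(−Te/τ) = e^(−3.08/1.452) = 0.1199.
Trapped volume = 470.0 × 0.1199 = 56.353 mL.

56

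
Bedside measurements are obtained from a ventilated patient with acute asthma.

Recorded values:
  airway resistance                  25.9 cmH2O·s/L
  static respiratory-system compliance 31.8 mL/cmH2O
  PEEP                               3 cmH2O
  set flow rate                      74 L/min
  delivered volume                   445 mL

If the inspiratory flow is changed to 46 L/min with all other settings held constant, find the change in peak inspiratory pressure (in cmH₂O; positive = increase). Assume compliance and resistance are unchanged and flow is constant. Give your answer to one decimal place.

-12.1

Flow: 74 L/min ÷ 60 = 1.2333 L/s.
New flow: 46 L/min ÷ 60 = 0.7667 L/s.
PIP = Vt/C + R·V̇ + PEEP (constant-flow equation of motion).
Only the resistive term changes: ΔPIP = R × ΔV̇ = 25.9 × (0.7667 − 1.2333) = 25.9 × -0.4666 = -12.085 cmH2O.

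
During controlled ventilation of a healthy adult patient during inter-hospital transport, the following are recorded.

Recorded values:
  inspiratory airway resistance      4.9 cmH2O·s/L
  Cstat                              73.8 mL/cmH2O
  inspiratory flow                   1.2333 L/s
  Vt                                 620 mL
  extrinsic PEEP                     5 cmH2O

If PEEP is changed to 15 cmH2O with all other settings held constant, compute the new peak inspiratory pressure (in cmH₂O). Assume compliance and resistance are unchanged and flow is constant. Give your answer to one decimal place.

PIP = Vt/C + R·V̇ + PEEP (constant-flow equation of motion).
Only the baseline term changes: ΔPIP = ΔPEEP = 15 − 5 = 10.0 cmH2O.
Original PIP = 620/73.8 + 4.9×1.2333 + 5 = 19.444 cmH2O; new PIP = 19.444 + (10.0) = 29.444 cmH2O.

29.4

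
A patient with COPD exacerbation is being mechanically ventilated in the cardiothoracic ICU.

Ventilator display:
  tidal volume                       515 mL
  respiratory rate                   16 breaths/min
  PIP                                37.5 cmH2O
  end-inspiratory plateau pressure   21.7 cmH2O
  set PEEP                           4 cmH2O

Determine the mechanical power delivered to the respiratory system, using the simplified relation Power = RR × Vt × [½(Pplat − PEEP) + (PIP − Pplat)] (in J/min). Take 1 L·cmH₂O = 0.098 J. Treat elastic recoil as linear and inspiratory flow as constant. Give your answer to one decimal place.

Per-breath work = Vt × [½(Pplat−PEEP) + (PIP−Pplat)] = 0.515 × [0.5×17.7 + 15.8] = 0.515 × 24.65 = 12.695 L·cmH2O.
Power = 16 × 12.695 = 203.12 L·cmH2O/min.
× 0.098 J/(L·cmH2O) → 19.906 J/min.

19.9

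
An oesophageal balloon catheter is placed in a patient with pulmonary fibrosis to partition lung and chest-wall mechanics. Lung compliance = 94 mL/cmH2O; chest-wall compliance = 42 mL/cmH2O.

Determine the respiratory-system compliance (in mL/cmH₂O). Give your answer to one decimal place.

29.0

Lung and chest wall are elastances in series: 1/Crs = 1/CL + 1/Ccw.
1/Crs = 1/94 + 1/42 = 0.03445.
Crs = 29.028 mL/cmH2O.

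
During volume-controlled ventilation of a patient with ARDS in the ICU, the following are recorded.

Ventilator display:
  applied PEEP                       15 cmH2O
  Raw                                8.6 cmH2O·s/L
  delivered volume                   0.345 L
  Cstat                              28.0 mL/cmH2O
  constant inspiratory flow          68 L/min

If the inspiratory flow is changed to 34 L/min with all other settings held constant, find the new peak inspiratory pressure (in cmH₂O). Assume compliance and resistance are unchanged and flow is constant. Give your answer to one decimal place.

Flow: 68 L/min ÷ 60 = 1.1333 L/s.
New flow: 34 L/min ÷ 60 = 0.5667 L/s.
PIP = Vt/C + R·V̇ + PEEP (constant-flow equation of motion).
Only the resistive term changes: ΔPIP = R × ΔV̇ = 8.6 × (0.5667 − 1.1333) = 8.6 × -0.5666 = -4.873 cmH2O.
Original PIP = 345/28.0 + 8.6×1.1333 + 15 = 37.068 cmH2O; new PIP = 37.068 + (-4.873) = 32.195 cmH2O.

32.2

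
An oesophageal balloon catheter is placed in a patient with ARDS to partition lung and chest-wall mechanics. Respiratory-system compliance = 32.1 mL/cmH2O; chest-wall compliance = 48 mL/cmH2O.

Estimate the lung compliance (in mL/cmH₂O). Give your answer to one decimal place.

96.9

1/CL = 1/Crs − 1/Ccw.
1/CL = 1/32.1 − 1/48 = 0.01032.
CL = 96.899 mL/cmH2O.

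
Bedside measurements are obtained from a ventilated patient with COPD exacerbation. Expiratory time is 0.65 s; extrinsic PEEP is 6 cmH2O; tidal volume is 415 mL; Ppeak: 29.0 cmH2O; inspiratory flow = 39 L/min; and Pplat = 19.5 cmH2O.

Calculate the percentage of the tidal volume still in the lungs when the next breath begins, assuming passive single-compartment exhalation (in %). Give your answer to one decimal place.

23.5

Flow: 39 L/min ÷ 60 = 0.65 L/s.
R = (PIP − Pplat)/V̇ = (29.0 − 19.5) / 0.65 = 9.5/0.65 = 14.615 cmH2O·s/L.
C = Vt/(Pplat − PEEP) = 415.0 / (19.5 − 6) = 415.0/13.5 = 30.741 mL/cmH2O.
τ = R × C = 14.615 × 0.03074 L/cmH2O = 0.4493 s.
Fraction remaining at end-expiration = e^(−Te/τ) = e^(−0.65/0.4493) = 0.2353 → 23.53%.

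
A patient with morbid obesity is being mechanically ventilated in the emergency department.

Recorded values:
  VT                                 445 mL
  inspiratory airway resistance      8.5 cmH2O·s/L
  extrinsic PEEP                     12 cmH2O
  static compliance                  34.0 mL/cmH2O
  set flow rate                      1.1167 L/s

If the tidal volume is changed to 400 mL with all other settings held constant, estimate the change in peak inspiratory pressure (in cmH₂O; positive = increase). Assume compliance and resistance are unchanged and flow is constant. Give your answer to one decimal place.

PIP = Vt/C + R·V̇ + PEEP (constant-flow equation of motion).
Only the elastic term changes: ΔPIP = ΔVt / C = (400 − 445) / 34.0 = -1.324 cmH2O.

-1.3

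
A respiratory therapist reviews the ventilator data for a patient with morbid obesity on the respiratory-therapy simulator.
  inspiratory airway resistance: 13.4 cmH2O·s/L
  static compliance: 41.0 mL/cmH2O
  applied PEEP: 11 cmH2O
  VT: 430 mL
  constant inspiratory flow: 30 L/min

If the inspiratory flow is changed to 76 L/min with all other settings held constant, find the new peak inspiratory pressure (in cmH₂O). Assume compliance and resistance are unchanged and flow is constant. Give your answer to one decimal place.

Flow: 30 L/min ÷ 60 = 0.5 L/s.
New flow: 76 L/min ÷ 60 = 1.2667 L/s.
PIP = Vt/C + R·V̇ + PEEP (constant-flow equation of motion).
Only the resistive term changes: ΔPIP = R × ΔV̇ = 13.4 × (1.2667 − 0.5) = 13.4 × 0.7667 = 10.274 cmH2O.
Original PIP = 430/41.0 + 13.4×0.5 + 11 = 28.188 cmH2O; new PIP = 28.188 + (10.274) = 38.462 cmH2O.

38.5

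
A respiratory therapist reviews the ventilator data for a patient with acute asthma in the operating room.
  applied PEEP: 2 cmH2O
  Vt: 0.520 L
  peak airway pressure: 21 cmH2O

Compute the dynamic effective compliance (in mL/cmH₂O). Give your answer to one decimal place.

Dynamic compliance = Vt / (PIP − PEEP) = 520 / (21 − 2) = 520 / 19.0 = 27.368 mL/cmH2O.

27.4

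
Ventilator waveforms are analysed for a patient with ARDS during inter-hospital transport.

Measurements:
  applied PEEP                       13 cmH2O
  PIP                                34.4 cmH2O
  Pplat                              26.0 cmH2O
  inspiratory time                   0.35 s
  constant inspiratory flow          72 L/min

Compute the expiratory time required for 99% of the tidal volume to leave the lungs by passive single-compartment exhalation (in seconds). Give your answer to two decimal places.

Flow: 72 L/min ÷ 60 = 1.2 L/s.
Vt = flow × Ti = 1.2 L/s × 0.35 s × 1000 mL/L = 420.0 mL.
R = (PIP − Pplat)/V̇ = (34.4 − 26.0) / 1.2 = 8.4/1.2 = 7.0 cmH2O·s/L.
C = Vt/(Pplat − PEEP) = 420.0 / (26.0 − 13) = 420.0/13.0 = 32.308 mL/cmH2O.
τ = R × C = 7.0 × 0.03231 L/cmH2O = 0.2262 s.
t = −τ·ln(1 − 0.99) = −0.2262·ln(0.01) = 1.042 s.

1.04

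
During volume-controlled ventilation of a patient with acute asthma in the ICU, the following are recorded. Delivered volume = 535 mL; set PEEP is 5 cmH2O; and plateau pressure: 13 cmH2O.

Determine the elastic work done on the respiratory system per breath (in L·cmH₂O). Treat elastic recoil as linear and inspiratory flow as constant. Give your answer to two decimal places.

Elastic work ≈ ½ × (Pplat − PEEP) × Vt = 0.5 × (13 − 5) × 0.535 L = 0.5 × 8.0 × 0.535 = 2.14 L·cmH2O.

2.14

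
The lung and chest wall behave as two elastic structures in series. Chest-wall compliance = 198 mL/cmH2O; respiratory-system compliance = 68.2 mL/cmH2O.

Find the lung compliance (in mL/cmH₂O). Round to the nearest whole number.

1/CL = 1/Crs − 1/Ccw.
1/CL = 1/68.2 − 1/198 = 0.009612.
CL = 104.04 mL/cmH2O.

104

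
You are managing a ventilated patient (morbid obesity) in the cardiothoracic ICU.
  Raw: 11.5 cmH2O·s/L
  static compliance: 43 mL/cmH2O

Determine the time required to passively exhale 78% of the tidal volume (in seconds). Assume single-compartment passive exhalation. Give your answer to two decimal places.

τ = R × C = 11.5 × 43 mL/cmH2O = 11.5 × 0.043 L/cmH2O = 0.4945 s.
Exhaled fraction f = 1 − e^(−t/τ) → t = −τ·ln(1 − f) = −0.4945·ln(0.22) = 0.7487 s.

0.75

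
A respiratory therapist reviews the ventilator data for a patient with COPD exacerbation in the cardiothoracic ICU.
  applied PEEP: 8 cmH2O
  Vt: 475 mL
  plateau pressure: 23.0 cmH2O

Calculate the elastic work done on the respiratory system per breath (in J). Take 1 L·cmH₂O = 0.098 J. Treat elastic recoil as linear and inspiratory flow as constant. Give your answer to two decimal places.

Elastic work ≈ ½ × (Pplat − PEEP) × Vt = 0.5 × (23.0 − 8) × 0.475 L = 0.5 × 15.0 × 0.475 = 3.563 L·cmH2O.
× 0.098 J/(L·cmH2O) → 0.3492 J.

0.35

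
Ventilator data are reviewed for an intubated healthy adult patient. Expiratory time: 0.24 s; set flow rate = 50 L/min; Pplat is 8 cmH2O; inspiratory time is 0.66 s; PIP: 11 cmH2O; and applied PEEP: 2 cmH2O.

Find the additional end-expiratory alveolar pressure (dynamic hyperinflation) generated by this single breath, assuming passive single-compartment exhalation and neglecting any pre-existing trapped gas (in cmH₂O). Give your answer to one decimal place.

Flow: 50 L/min ÷ 60 = 0.8333 L/s.
Vt = flow × Ti = 0.8333 L/s × 0.66 s × 1000 mL/L = 549.98 mL.
R = (PIP − Pplat)/V̇ = (11 − 8) / 0.8333 = 3.0/0.8333 = 3.6 cmH2O·s/L.
C = Vt/(Pplat − PEEP) = 549.98 / (8 − 2) = 549.98/6.0 = 91.663 mL/cmH2O.
τ = R × C = 3.6 × 0.09166 L/cmH2O = 0.33 s.
Fraction remaining = e^(−Te/τ) = e^(−0.24/0.33) = 0.4832; trapped volume = 549.98 × 0.4832 = 265.75 mL.
Additional alveolar pressure from trapping ≈ V_trapped / C = 265.75 / 91.663 = 2.899 cmH2O.

2.9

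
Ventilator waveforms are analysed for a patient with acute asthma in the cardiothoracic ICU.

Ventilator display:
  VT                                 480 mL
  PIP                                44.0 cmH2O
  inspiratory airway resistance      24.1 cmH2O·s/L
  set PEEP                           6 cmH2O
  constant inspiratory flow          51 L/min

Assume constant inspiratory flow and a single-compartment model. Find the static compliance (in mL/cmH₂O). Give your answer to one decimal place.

Flow: 51 L/min ÷ 60 = 0.85 L/s.
Equation of motion (constant flow): PIP = Vt/C + R·V̇ + PEEP.
Vt/C = PIP − R·V̇ − PEEP = 44.0 − 24.1×0.85 − 6 = 44.0 − 20.485 − 6 = 17.515 cmH2O.
C = Vt / 17.515 = 480 / 17.515 = 27.405 mL/cmH2O.

27.4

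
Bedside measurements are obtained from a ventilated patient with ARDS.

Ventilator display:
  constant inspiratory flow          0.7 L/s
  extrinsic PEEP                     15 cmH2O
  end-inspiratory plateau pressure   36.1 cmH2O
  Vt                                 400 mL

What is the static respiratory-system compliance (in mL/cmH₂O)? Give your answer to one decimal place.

19.0

Cstat = Vt / (Pplat − PEEP) = 400 / (36.1 − 15) = 400 / 21.1 = 18.957 mL/cmH2O.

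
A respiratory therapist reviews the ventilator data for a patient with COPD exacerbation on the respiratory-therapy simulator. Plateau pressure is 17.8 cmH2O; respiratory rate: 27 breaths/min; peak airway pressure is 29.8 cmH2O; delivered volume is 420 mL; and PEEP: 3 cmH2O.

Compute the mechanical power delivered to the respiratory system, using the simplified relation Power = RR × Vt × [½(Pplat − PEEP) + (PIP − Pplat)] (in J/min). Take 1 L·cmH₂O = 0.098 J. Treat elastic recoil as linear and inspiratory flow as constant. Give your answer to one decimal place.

21.6

Per-breath work = Vt × [½(Pplat−PEEP) + (PIP−Pplat)] = 0.420 × [0.5×14.8 + 12.0] = 0.420 × 19.4 = 8.148 L·cmH2O.
Power = 27 × 8.148 = 220.0 L·cmH2O/min.
× 0.098 J/(L·cmH2O) → 21.56 J/min.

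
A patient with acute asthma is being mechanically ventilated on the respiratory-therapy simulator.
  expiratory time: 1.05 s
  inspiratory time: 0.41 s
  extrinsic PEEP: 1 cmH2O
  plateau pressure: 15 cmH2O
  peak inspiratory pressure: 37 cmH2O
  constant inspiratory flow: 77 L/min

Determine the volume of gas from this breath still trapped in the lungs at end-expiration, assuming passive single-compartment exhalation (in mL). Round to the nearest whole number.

Flow: 77 L/min ÷ 60 = 1.2833 L/s.
Vt = flow × Ti = 1.2833 L/s × 0.41 s × 1000 mL/L = 526.15 mL.
R = (PIP − Pplat)/V̇ = (37 − 15) / 1.2833 = 22.0/1.2833 = 17.143 cmH2O·s/L.
C = Vt/(Pplat − PEEP) = 526.15 / (15 − 1) = 526.15/14.0 = 37.582 mL/cmH2O.
τ = R × C = 17.143 × 0.03758 L/cmH2O = 0.6442 s.
Fraction remaining = e^(−Te/τ) = e^(−1.05/0.6442) = 0.1959.
Trapped volume = 526.15 × 0.1959 = 103.07 mL.

103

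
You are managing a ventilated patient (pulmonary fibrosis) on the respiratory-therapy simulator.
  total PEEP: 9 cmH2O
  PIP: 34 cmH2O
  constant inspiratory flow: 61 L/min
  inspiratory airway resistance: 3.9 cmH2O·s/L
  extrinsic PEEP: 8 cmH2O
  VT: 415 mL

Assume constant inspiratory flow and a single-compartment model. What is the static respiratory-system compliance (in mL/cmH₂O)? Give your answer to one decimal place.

19.7

Flow: 61 L/min ÷ 60 = 1.0167 L/s.
Total PEEP = 9 cmH2O (set 8 + intrinsic 1); this is the baseline alveolar pressure.
Equation of motion (constant flow): PIP = Vt/C + R·V̇ + PEEP.
Vt/C = PIP − R·V̇ − PEEP = 34 − 3.9×1.0167 − 9 = 34 − 3.965 − 9 = 21.035 cmH2O.
C = Vt / 21.035 = 415 / 21.035 = 19.729 mL/cmH2O.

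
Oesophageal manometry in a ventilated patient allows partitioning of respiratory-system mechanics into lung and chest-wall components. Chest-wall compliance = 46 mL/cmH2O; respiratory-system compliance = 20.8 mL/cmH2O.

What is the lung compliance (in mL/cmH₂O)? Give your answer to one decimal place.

38.0

1/CL = 1/Crs − 1/Ccw.
1/CL = 1/20.8 − 1/46 = 0.02634.
CL = 37.965 mL/cmH2O.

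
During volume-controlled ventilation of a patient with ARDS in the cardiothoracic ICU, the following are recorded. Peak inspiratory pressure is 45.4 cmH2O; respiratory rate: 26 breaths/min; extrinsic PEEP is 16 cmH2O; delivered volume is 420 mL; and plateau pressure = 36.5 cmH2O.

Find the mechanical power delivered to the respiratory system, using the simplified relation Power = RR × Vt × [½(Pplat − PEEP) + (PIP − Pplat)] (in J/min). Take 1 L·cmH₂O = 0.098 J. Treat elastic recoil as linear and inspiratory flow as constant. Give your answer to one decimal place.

Per-breath work = Vt × [½(Pplat−PEEP) + (PIP−Pplat)] = 0.420 × [0.5×20.5 + 8.9] = 0.420 × 19.15 = 8.043 L·cmH2O.
Power = 26 × 8.043 = 209.12 L·cmH2O/min.
× 0.098 J/(L·cmH2O) → 20.494 J/min.

20.5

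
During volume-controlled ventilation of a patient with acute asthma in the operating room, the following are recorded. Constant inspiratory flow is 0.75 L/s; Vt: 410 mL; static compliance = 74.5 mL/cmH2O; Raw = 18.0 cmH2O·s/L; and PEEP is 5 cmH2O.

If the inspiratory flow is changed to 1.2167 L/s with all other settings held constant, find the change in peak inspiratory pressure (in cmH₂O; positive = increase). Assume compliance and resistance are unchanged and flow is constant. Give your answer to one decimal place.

8.4

PIP = Vt/C + R·V̇ + PEEP (constant-flow equation of motion).
Only the resistive term changes: ΔPIP = R × ΔV̇ = 18.0 × (1.2167 − 0.75) = 18.0 × 0.4667 = 8.401 cmH2O.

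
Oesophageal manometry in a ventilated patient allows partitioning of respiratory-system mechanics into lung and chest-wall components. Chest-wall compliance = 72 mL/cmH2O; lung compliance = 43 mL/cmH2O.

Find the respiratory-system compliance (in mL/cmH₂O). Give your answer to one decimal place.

26.9

Lung and chest wall are elastances in series: 1/Crs = 1/CL + 1/Ccw.
1/Crs = 1/43 + 1/72 = 0.03714.
Crs = 26.925 mL/cmH2O.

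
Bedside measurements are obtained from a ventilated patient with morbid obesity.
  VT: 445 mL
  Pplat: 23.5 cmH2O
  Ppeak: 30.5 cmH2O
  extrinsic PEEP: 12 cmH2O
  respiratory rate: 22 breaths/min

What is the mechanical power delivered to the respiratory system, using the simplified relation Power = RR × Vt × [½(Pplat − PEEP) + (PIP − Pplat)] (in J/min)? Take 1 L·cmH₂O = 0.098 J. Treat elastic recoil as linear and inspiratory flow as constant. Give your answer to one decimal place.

Per-breath work = Vt × [½(Pplat−PEEP) + (PIP−Pplat)] = 0.445 × [0.5×11.5 + 7.0] = 0.445 × 12.75 = 5.674 L·cmH2O.
Power = 22 × 5.674 = 124.83 L·cmH2O/min.
× 0.098 J/(L·cmH2O) → 12.233 J/min.

12.2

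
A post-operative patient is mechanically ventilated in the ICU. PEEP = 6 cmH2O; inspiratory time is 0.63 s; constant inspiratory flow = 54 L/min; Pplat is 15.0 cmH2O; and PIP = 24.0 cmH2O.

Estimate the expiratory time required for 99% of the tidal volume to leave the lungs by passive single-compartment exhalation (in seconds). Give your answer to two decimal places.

2.90

Flow: 54 L/min ÷ 60 = 0.9 L/s.
Vt = flow × Ti = 0.9 L/s × 0.63 s × 1000 mL/L = 567.0 mL.
R = (PIP − Pplat)/V̇ = (24.0 − 15.0) / 0.9 = 9.0/0.9 = 10.0 cmH2O·s/L.
C = Vt/(Pplat − PEEP) = 567.0 / (15.0 − 6) = 567.0/9.0 = 63.0 mL/cmH2O.
τ = R × C = 10.0 × 0.063 L/cmH2O = 0.63 s.
t = −τ·ln(1 − 0.99) = −0.63·ln(0.01) = 2.901 s.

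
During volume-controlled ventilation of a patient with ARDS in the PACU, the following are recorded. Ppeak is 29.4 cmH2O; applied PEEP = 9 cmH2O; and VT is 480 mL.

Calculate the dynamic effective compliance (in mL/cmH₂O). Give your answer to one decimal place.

Dynamic compliance = Vt / (PIP − PEEP) = 480 / (29.4 − 9) = 480 / 20.4 = 23.529 mL/cmH2O.

23.5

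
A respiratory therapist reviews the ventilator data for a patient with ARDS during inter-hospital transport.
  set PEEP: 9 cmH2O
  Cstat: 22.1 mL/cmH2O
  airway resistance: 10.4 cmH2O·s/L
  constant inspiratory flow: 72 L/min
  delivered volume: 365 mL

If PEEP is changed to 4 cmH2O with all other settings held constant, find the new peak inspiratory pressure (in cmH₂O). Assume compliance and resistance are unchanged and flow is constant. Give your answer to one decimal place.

Flow: 72 L/min ÷ 60 = 1.2 L/s.
PIP = Vt/C + R·V̇ + PEEP (constant-flow equation of motion).
Only the baseline term changes: ΔPIP = ΔPEEP = 4 − 9 = -5.0 cmH2O.
Original PIP = 365/22.1 + 10.4×1.2 + 9 = 37.996 cmH2O; new PIP = 37.996 + (-5.0) = 32.996 cmH2O.

33.0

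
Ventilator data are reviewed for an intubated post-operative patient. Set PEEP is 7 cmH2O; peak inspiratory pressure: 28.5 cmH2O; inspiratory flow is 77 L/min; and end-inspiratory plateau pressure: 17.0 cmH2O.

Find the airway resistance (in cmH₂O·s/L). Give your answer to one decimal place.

9.0

Flow: 77 L/min ÷ 60 = 1.2833 L/s.
Raw = (PIP − Pplat) / flow = (28.5 − 17.0) / 1.2833 = 11.5 / 1.2833 = 8.961 cmH2O·s/L.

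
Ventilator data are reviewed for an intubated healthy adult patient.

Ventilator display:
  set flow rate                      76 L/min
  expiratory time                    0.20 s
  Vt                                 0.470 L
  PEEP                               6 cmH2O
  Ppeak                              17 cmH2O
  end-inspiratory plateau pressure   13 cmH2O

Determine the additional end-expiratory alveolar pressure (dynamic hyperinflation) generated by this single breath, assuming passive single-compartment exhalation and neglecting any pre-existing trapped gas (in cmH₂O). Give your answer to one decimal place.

Flow: 76 L/min ÷ 60 = 1.2667 L/s.
R = (PIP − Pplat)/V̇ = (17 − 13) / 1.2667 = 4.0/1.2667 = 3.158 cmH2O·s/L.
C = Vt/(Pplat − PEEP) = 470.0 / (13 − 6) = 470.0/7.0 = 67.143 mL/cmH2O.
τ = R × C = 3.158 × 0.06714 L/cmH2O = 0.212 s.
Fraction remaining = e^(−Te/τ) = e^(−0.20/0.212) = 0.3893; trapped volume = 470.0 × 0.3893 = 182.97 mL.
Additional alveolar pressure from trapping ≈ V_trapped / C = 182.97 / 67.143 = 2.725 cmH2O.

2.7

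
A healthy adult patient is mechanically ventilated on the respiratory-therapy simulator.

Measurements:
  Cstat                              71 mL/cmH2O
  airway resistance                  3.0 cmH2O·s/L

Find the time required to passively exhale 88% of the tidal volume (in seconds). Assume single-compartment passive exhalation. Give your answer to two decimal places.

0.45

τ = R × C = 3.0 × 71 mL/cmH2O = 3.0 × 0.071 L/cmH2O = 0.213 s.
Exhaled fraction f = 1 − e^(−t/τ) → t = −τ·ln(1 − f) = −0.213·ln(0.12) = 0.4516 s.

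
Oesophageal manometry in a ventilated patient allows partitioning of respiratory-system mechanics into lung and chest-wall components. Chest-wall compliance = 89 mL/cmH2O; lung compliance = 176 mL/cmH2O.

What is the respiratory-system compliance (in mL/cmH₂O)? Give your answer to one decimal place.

59.1

Lung and chest wall are elastances in series: 1/Crs = 1/CL + 1/Ccw.
1/Crs = 1/176 + 1/89 = 0.01692.
Crs = 59.102 mL/cmH2O.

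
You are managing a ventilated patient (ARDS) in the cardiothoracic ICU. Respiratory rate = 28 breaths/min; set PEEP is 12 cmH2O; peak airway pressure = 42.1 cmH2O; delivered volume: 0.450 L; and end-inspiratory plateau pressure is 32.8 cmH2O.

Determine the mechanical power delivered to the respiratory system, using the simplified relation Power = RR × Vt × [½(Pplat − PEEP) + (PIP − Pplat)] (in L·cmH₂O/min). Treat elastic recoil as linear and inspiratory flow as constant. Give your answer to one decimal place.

248.2

Per-breath work = Vt × [½(Pplat−PEEP) + (PIP−Pplat)] = 0.450 × [0.5×20.8 + 9.3] = 0.450 × 19.7 = 8.865 L·cmH2O.
Power = 28 × 8.865 = 248.22 L·cmH2O/min.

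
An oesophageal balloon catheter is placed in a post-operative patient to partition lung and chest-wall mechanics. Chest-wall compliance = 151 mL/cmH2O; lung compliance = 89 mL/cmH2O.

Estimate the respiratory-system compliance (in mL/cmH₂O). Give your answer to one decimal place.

56.0

Lung and chest wall are elastances in series: 1/Crs = 1/CL + 1/Ccw.
1/Crs = 1/89 + 1/151 = 0.01786.
Crs = 55.991 mL/cmH2O.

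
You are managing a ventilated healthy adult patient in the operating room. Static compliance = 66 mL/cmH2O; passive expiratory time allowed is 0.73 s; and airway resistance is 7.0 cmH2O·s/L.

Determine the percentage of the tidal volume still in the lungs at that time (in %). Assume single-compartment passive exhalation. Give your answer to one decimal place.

τ = R × C = 7.0 × 66 mL/cmH2O = 7.0 × 0.066 L/cmH2O = 0.462 s.
Passive exhalation: V(t)/V₀ = e^(−t/τ) = e^(−0.73/0.462) = 0.206.
Fraction remaining = 0.206 → 20.6%.

20.6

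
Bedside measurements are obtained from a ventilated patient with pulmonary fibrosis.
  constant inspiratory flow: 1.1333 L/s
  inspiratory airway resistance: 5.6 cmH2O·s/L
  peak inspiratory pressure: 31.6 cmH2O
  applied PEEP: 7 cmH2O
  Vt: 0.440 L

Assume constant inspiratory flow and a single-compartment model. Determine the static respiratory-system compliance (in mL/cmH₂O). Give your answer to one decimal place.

Equation of motion (constant flow): PIP = Vt/C + R·V̇ + PEEP.
Vt/C = PIP − R·V̇ − PEEP = 31.6 − 5.6×1.1333 − 7 = 31.6 − 6.346 − 7 = 18.254 cmH2O.
C = Vt / 18.254 = 440 / 18.254 = 24.104 mL/cmH2O.

24.1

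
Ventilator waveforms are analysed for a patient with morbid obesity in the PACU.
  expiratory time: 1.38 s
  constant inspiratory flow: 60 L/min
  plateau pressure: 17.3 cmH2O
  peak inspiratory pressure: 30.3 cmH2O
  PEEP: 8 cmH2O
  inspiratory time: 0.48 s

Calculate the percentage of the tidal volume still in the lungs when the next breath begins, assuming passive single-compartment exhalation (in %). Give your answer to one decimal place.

12.8

Flow: 60 L/min ÷ 60 = 1 L/s.
Vt = flow × Ti = 1 L/s × 0.48 s × 1000 mL/L = 480.0 mL.
R = (PIP − Pplat)/V̇ = (30.3 − 17.3) / 1 = 13.0/1 = 13.0 cmH2O·s/L.
C = Vt/(Pplat − PEEP) = 480.0 / (17.3 − 8) = 480.0/9.3 = 51.613 mL/cmH2O.
τ = R × C = 13.0 × 0.05161 L/cmH2O = 0.6709 s.
Fraction remaining at end-expiration = e^(−Te/τ) = e^(−1.38/0.6709) = 0.1278 → 12.78%.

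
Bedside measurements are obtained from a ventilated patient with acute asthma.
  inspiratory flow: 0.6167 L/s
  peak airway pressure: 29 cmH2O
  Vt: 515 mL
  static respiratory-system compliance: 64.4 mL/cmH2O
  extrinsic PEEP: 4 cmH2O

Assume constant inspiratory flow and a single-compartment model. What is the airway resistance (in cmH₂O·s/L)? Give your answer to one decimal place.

27.6

Equation of motion (constant flow): PIP = Vt/C + R·V̇ + PEEP.
R·V̇ = PIP − Vt/C − PEEP = 29 − 515/64.4 − 4 = 29 − 7.997 − 4 = 17.003 cmH2O.
R = 17.003 / 0.6167 = 27.571 cmH2O·s/L.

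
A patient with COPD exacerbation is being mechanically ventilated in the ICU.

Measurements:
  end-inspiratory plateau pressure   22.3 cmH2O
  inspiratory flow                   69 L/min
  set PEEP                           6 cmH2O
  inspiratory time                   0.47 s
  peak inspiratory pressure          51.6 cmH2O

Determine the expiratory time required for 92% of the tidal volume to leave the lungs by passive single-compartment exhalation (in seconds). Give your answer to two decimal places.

2.13

Flow: 69 L/min ÷ 60 = 1.15 L/s.
Vt = flow × Ti = 1.15 L/s × 0.47 s × 1000 mL/L = 540.5 mL.
R = (PIP − Pplat)/V̇ = (51.6 − 22.3) / 1.15 = 29.3/1.15 = 25.478 cmH2O·s/L.
C = Vt/(Pplat − PEEP) = 540.5 / (22.3 − 6) = 540.5/16.3 = 33.16 mL/cmH2O.
τ = R × C = 25.478 × 0.03316 L/cmH2O = 0.8449 s.
t = −τ·ln(1 − 0.92) = −0.8449·ln(0.08) = 2.134 s.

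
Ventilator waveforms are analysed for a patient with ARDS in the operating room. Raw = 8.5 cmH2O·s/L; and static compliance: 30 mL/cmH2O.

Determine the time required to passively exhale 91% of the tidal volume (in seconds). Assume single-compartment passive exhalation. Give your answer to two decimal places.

0.61

τ = R × C = 8.5 × 30 mL/cmH2O = 8.5 × 0.030 L/cmH2O = 0.255 s.
Exhaled fraction f = 1 − e^(−t/τ) → t = −τ·ln(1 − f) = −0.255·ln(0.09) = 0.614 s.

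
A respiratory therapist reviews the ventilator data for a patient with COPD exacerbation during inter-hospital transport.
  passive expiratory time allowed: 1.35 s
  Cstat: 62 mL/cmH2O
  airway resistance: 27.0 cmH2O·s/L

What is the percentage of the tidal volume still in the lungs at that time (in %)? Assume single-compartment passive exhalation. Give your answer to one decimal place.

τ = R × C = 27.0 × 62 mL/cmH2O = 27.0 × 0.062 L/cmH2O = 1.674 s.
Passive exhalation: V(t)/V₀ = e^(−t/τ) = e^(−1.35/1.674) = 0.4464.
Fraction remaining = 0.4464 → 44.64%.

44.6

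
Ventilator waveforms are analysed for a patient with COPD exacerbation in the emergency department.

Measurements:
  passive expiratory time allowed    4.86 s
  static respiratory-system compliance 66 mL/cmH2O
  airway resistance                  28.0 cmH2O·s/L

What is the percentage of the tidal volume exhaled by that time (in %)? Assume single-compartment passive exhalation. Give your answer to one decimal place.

τ = R × C = 28.0 × 66 mL/cmH2O = 28.0 × 0.066 L/cmH2O = 1.848 s.
Passive exhalation: V(t)/V₀ = e^(−t/τ) = e^(−4.86/1.848) = 0.07209.
Fraction exhaled = 1 − 0.07209 = 0.9279 → 92.79%.

92.8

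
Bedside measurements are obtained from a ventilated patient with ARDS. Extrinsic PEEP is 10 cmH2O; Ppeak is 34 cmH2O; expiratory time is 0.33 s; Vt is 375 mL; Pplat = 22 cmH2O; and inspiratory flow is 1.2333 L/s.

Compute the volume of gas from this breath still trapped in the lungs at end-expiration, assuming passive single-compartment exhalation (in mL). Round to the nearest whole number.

127

R = (PIP − Pplat)/V̇ = (34 − 22) / 1.2333 = 12.0/1.2333 = 9.73 cmH2O·s/L.
C = Vt/(Pplat − PEEP) = 375.0 / (22 − 10) = 375.0/12.0 = 31.25 mL/cmH2O.
τ = R × C = 9.73 × 0.03125 L/cmH2O = 0.3041 s.
Fraction remaining = e^(−Te/τ) = e^(−0.33/0.3041) = 0.3378.
Trapped volume = 375.0 × 0.3378 = 126.68 mL.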